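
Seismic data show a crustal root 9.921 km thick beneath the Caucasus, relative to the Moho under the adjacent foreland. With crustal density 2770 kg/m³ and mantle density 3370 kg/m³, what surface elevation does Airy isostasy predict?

2.15 km

Isostatic balance requires: ρ_c h = (ρ_m − ρ_c) r.
h = r (ρ_m − ρ_c) / ρ_c = 9.921 km × (3370 − 2770) / 2770 = 2.15 km.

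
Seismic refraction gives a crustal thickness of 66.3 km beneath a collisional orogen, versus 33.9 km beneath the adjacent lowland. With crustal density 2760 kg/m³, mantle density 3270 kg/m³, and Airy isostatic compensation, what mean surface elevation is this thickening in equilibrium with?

5.05 km

Excess crust Δ = 66.3 km − 33.9 km = 32.4 km, split between elevation h and root r with h + r = Δ.
Airy balance ρ_c h = (ρ_m − ρ_c) r gives r = h ρ_c/(ρ_m − ρ_c), so h (1 + ρ_c/(ρ_m − ρ_c)) = Δ, i.e. h = Δ (ρ_m − ρ_c)/ρ_m.
h = 32.4 km × 510/3270 = 5.05 km.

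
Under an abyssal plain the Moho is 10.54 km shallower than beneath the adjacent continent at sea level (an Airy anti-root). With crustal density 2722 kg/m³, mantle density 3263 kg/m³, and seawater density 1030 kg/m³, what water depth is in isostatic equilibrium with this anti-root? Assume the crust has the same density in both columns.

3.37 km

Replacing a thickness d of crust by seawater at the top must be balanced by replacing crust with mantle at the base: d (ρ_c − ρ_w) = a (ρ_m − ρ_c).
d = a (ρ_m − ρ_c)/(ρ_c − ρ_w) = 10.54 km × 541/1692 = 3.37 km.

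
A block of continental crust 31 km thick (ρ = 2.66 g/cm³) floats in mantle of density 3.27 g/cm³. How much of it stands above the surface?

5.78 km

Floating equilibrium: submerged depth d = t ρ_obj/ρ_fluid = 31 km × 2.66/3.27 = 25.22 km.
Freeboard = t − d = 31 km − 25.22 km = 5.78 km.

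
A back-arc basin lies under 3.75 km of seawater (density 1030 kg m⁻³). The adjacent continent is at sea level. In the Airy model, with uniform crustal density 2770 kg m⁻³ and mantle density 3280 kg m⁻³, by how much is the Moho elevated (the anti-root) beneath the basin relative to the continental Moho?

12.8 km

Isostatic balance requires: replacing crust with seawater at the top is compensated by replacing crust with mantle at the base: d (ρ_c − ρ_w) = a (ρ_m − ρ_c).
a = d (ρ_c − ρ_w)/(ρ_m − ρ_c) = 3.75 km × 1740/510 = 12.8 km.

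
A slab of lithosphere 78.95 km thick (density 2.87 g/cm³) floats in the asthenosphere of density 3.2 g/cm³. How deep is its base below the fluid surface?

70.8 km

Draft d = t ρ_obj/ρ_fluid = 78.95 km × 2.87/3.2 = 70.8 km.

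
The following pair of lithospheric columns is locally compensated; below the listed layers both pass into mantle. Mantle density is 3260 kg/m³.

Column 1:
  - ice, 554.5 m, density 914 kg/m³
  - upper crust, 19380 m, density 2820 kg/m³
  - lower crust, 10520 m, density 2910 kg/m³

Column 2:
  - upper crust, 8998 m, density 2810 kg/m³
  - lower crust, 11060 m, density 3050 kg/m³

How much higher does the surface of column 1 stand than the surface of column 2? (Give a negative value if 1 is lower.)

2190 m

For any compensation level in the mantle, the mantle terms cancel and isostasy reduces to e = (Σt_1 − Σt_2) − (Σ(ρt)_1 − Σ(ρt)_2) / ρ_m.
Σt_1 = 30454.5 m; Σt_2 = 20058 m; Σ(ρt)_1 = 85771613; Σ(ρt)_2 = 59017380 (in m·kg/m³).
e = (30454.5 − 20058) − (85771613 − 59017380) / 3260 = 2190 m.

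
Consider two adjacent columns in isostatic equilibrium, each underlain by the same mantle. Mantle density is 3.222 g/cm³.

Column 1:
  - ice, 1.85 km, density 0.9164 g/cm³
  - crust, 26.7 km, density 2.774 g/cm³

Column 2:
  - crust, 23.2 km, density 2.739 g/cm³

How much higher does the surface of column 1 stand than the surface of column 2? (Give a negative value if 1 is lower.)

For any compensation level in the mantle, the mantle terms cancel and isostasy reduces to e = (Σt_1 − Σt_2) − (Σ(ρt)_1 − Σ(ρt)_2) / ρ_m.
Σt_1 = 28.55 km; Σt_2 = 23.2 km; Σ(ρt)_1 = 75.76114; Σ(ρt)_2 = 63.5448 (in km·g/cm³).
e = (28.55 − 23.2) − (75.76114 − 63.5448) / 3.222 = 1.56 km.

1.56 km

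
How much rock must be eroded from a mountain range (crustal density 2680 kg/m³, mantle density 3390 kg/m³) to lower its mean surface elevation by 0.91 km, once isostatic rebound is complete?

Net drop Δ = e − u = e − e ρ_c/ρ_m = e (ρ_m − ρ_c)/ρ_m.
e = Δ ρ_m/(ρ_m − ρ_c) = 0.91 km × 3390/710 = 4.34 km.

4.34 km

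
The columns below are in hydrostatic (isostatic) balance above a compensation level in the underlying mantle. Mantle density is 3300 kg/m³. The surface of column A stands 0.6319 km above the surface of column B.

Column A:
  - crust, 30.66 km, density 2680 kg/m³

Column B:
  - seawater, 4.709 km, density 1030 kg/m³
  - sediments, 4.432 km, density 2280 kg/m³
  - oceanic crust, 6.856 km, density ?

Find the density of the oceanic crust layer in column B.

3050 kg/m³

Take the compensation level at the base of the deeper column (depth z_c below the surface of column A) and equate Σ ρ_i t_i down to z_c; mantle fills any gap and the z_c terms cancel.
Column A: 30.66×2680 + (z_c − 30.66)×3300
Column B: 0.6319×0 + 4.709×1030 + 4.432×2280 + 6.856×ρ + (z_c − 0.6319 − 15.997)×3300
The z_c×3300 term appears on both sides and cancels. Collect the known terms of each column as K = Σ(ρt)_known − 3300 × (depth of known layers): K_A = 82168.8 − 3300×30.66 = −19009.2; K_B = 14955.23 − 3300×(0.6319 + 15.997) = −39920.14.
Balance: K_A = K_B + 6.856×ρ, so ρ = (K_A − K_B)/6.856 = 20910.9/6.856 = 3050 kg/m³.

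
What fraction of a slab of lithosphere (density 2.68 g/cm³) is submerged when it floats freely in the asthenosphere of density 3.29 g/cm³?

81.5%

Submerged fraction = ρ_obj/ρ_fluid = 2.68/3.29 = 81.5%.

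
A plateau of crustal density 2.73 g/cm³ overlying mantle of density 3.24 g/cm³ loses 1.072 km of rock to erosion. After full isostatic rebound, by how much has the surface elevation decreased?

0.169 km

Rebound u = e ρ_c/ρ_m = 1.072 km × 2.73/3.24 = 0.9033 km.
Net surface drop = e − u = 1.072 km − 0.9033 km = e (ρ_m − ρ_c)/ρ_m = 0.169 km.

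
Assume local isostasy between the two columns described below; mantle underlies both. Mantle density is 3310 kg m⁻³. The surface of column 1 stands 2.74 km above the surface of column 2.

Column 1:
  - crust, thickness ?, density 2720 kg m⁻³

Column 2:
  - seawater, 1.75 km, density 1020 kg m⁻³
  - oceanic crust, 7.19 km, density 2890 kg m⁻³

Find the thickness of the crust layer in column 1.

Take the compensation level at the base of the deeper column (depth z_c below the surface of column 1) and equate Σ ρ_i t_i down to z_c; mantle fills any gap and the z_c terms cancel.
Column 1: x×2720 + (z_c − 0 − x)×3310
Column 2: 2.74×0 + 1.75×1020 + 7.19×2890 + (z_c − 2.74 − 8.94)×3310
The z_c×3310 term appears on both sides and cancels. Collect the known terms of each column as K = Σ(ρt)_known − 3310 × (depth of known layers): K_1 = 0 − 3310×0 = 0; K_2 = 22564.1 − 3310×(2.74 + 8.94) = −16096.7.
Balance: K_1 − x×(3310 − 2720) = K_2, so x = (K_1 − K_2)/(3310 − 2720) = 16096.7/590 = 27.3 km.

27.3 km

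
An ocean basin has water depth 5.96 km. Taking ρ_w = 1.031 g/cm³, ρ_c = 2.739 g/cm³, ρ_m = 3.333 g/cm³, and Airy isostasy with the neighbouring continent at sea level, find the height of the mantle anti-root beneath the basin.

17.1 km

Balancing pressure at the compensation depth: replacing crust with seawater at the top is compensated by replacing crust with mantle at the base: d (ρ_c − ρ_w) = a (ρ_m − ρ_c).
a = d (ρ_c − ρ_w)/(ρ_m − ρ_c) = 5.96 km × 1.708/0.594 = 17.1 km.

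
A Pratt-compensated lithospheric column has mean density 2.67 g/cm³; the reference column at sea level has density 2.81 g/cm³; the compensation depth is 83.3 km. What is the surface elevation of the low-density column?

4.37 km

ρ_ref D = ρ (D + h) → h = D (ρ_ref − ρ)/ρ.
h = 83.3 km × (2.81 − 2.67)/2.67 = 4.37 km.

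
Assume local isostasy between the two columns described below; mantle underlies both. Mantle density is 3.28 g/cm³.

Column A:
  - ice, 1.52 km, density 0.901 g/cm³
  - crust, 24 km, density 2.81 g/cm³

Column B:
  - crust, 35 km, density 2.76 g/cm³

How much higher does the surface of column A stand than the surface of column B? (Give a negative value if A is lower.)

For any compensation level in the mantle, the mantle terms cancel and isostasy reduces to e = (Σt_A − Σt_B) − (Σ(ρt)_A − Σ(ρt)_B) / ρ_m.
Σt_A = 25.52 km; Σt_B = 35 km; Σ(ρt)_A = 68.80952; Σ(ρt)_B = 96.6 (in km·g/cm³).
e = (25.52 − 35) − (68.80952 − 96.6) / 3.28 = −1.01 km.

−1.01 km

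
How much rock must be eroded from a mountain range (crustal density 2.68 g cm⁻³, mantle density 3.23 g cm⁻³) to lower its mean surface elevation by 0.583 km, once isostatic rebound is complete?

Net drop Δ = e − u = e − e ρ_c/ρ_m = e (ρ_m − ρ_c)/ρ_m.
e = Δ ρ_m/(ρ_m − ρ_c) = 0.583 km × 3.23/0.55 = 3.42 km.

3.42 km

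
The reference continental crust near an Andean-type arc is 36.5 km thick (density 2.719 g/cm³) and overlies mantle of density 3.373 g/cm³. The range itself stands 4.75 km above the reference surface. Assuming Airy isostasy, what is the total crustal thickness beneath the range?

61 km

Root depth r = h ρ_c / (ρ_m − ρ_c) = 4.75 km × 2.719 / 0.654 = 19.75 km.
Total thickness = T + h + r = 36.5 km + 4.75 km + 19.75 km = 61 km.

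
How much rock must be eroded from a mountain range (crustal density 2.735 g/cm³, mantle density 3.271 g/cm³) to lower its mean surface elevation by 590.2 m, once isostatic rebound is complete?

3600 m

Net drop Δ = e − u = e − e ρ_c/ρ_m = e (ρ_m − ρ_c)/ρ_m.
e = Δ ρ_m/(ρ_m − ρ_c) = 590.2 m × 3.271/0.536 = 3600 m.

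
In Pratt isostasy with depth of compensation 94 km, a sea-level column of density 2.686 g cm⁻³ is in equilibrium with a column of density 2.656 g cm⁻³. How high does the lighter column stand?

1.06 km

ρ_ref D = ρ (D + h) → h = D (ρ_ref − ρ)/ρ.
h = 94 km × (2.686 − 2.656)/2.656 = 1.06 km.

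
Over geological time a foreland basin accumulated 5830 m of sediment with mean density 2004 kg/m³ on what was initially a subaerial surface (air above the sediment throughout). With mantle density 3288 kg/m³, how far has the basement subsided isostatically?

Subaerial load: s = t ρ_sed / ρ_m = 5830 m × 2004/3288 = 3550 m.

3550 m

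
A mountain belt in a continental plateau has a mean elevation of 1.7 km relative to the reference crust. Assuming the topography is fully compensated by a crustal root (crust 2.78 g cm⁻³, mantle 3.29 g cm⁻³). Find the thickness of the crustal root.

9.27 km

Isostatic balance requires: the weight of the topography is balanced by the buoyancy of the root, ρ_c h = (ρ_m − ρ_c) r.
r = h · ρ_c / (ρ_m − ρ_c) = 1.7 km × 2.78 / (3.29 − 2.78) = 9.27 km.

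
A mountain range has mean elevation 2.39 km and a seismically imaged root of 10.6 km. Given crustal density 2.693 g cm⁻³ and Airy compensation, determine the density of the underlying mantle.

Airy balance: ρ_c h = (ρ_m − ρ_c) r → ρ_m = ρ_c (1 + h/r).
ρ_m = 2.693 × (1 + 2.39 km/10.6 km) = 3.3 g cm⁻³.

3.3 g cm⁻³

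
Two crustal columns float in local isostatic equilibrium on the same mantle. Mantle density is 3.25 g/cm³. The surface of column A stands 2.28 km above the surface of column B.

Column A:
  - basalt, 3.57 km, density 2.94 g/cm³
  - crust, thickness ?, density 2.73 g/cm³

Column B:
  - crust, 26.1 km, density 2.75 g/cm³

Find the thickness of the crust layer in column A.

Take the compensation level at the base of the deeper column (depth z_c below the surface of column A) and equate Σ ρ_i t_i down to z_c; mantle fills any gap and the z_c terms cancel.
Column A: 3.57×2.94 + x×2.73 + (z_c − 3.57 − x)×3.25
Column B: 2.28×0 + 26.1×2.75 + (z_c − 2.28 − 26.1)×3.25
The z_c×3.25 term appears on both sides and cancels. Collect the known terms of each column as K = Σ(ρt)_known − 3.25 × (depth of known layers): K_A = 10.4958 − 3.25×3.57 = −1.1067; K_B = 71.775 − 3.25×(2.28 + 26.1) = −20.46.
Balance: K_A − x×(3.25 − 2.73) = K_B, so x = (K_A − K_B)/(3.25 − 2.73) = 19.3533/0.52 = 37.2 km.

37.2 km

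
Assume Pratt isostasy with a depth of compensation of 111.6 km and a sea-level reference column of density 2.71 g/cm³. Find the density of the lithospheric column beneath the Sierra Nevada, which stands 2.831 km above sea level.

2.64 g/cm³

Pratt balance: ρ_ref D = ρ (D + h).
ρ = ρ_ref D/(D + h) = 2.71 × 111.6 km/(111.6 km + 2.831 km) = 2.64 g/cm³.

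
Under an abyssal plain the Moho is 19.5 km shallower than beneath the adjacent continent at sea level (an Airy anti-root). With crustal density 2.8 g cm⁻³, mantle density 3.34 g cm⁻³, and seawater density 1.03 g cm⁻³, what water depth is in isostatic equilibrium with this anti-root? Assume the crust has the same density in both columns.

Replacing a thickness d of crust by seawater at the top must be balanced by replacing crust with mantle at the base: d (ρ_c − ρ_w) = a (ρ_m − ρ_c).
d = a (ρ_m − ρ_c)/(ρ_c − ρ_w) = 19.5 km × 0.54/1.77 = 5.95 km.

5.95 km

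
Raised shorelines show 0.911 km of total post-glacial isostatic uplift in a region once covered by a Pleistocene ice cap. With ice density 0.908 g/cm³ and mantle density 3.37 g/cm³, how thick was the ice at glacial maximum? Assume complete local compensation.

3.38 km

u = t ρ_ice/ρ_m → t = u ρ_m/ρ_ice = 0.911 km × 3.37/0.908 = 3.38 km.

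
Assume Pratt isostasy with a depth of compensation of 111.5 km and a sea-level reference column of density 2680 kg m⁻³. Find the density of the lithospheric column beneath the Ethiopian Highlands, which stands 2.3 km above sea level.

2630 kg m⁻³

Pratt balance: ρ_ref D = ρ (D + h).
ρ = ρ_ref D/(D + h) = 2680 × 111.5 km/(111.5 km + 2.3 km) = 2630 kg m⁻³.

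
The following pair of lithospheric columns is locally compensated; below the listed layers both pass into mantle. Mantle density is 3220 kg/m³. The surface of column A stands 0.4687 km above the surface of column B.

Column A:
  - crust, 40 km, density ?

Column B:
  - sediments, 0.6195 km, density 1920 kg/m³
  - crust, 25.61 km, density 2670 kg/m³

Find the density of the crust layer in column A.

Take the compensation level at the base of the deeper column (depth z_c below the surface of column A) and equate Σ ρ_i t_i down to z_c; mantle fills any gap and the z_c terms cancel.
Column A: 40×ρ + (z_c − 40)×3220
Column B: 0.4687×0 + 0.6195×1920 + 25.61×2670 + (z_c − 0.4687 − 26.2295)×3220
The z_c×3220 term appears on both sides and cancels. Collect the known terms of each column as K = Σ(ρt)_known − 3220 × (depth of known layers): K_A = 0 − 3220×40 = −128800; K_B = 69568.14 − 3220×(0.4687 + 26.2295) = −16400.064.
Balance: K_A + 40×ρ = K_B, so ρ = (K_B − K_A)/40 = 112400/40 = 2810 kg/m³.

2810 kg/m³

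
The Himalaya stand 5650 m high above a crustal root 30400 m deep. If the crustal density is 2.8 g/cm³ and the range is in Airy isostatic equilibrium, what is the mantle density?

Airy balance: ρ_c h = (ρ_m − ρ_c) r → ρ_m = ρ_c (1 + h/r).
ρ_m = 2.8 × (1 + 5650 m/30400 m) = 3.32 g/cm³.

3.32 g/cm³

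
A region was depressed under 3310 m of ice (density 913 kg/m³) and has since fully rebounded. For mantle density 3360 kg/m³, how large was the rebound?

899 m

Removing the load lets mantle flow back in; uplift u satisfies ρ_ice t = ρ_m u.
u = t ρ_ice/ρ_m = 3310 m × 913/3360 = 899 m.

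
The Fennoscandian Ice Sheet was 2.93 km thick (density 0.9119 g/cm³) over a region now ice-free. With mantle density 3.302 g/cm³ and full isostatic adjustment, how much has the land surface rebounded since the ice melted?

0.809 km

Removing the load lets mantle flow back in; uplift u satisfies ρ_ice t = ρ_m u.
u = t ρ_ice/ρ_m = 2.93 km × 0.9119/3.302 = 0.809 km.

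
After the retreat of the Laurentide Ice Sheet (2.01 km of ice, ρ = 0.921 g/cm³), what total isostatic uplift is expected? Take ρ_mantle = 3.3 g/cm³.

Removing the load lets mantle flow back in; uplift u satisfies ρ_ice t = ρ_m u.
u = t ρ_ice/ρ_m = 2.01 km × 0.921/3.3 = 0.561 km.

0.561 km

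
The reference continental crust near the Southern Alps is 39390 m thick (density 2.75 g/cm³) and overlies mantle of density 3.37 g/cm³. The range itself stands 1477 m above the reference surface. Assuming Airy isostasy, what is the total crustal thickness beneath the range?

Root depth r = h ρ_c / (ρ_m − ρ_c) = 1477 m × 2.75 / 0.62 = 6551 m.
Total thickness = T + h + r = 39390 m + 1477 m + 6551 m = 47400 m.

47400 m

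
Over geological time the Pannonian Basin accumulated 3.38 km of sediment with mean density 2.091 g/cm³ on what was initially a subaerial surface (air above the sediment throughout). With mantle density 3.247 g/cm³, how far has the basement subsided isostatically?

Subaerial load: s = t ρ_sed / ρ_m = 3.38 km × 2.091/3.247 = 2.18 km.

2.18 km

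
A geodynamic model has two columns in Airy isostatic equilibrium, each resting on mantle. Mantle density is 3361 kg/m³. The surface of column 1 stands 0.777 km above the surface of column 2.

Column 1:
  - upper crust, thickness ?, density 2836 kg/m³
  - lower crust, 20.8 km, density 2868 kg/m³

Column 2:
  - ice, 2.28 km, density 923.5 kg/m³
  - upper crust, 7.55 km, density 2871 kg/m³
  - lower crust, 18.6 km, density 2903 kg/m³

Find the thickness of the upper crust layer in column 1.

19.3 km

Take the compensation level at the base of the deeper column (depth z_c below the surface of column 1) and equate Σ ρ_i t_i down to z_c; mantle fills any gap and the z_c terms cancel.
Column 1: x×2836 + 20.8×2868 + (z_c − 20.8 − x)×3361
Column 2: 0.777×0 + 2.28×923.5 + 7.55×2871 + 18.6×2903 + (z_c − 0.777 − 28.43)×3361
The z_c×3361 term appears on both sides and cancels. Collect the known terms of each column as K = Σ(ρt)_known − 3361 × (depth of known layers): K_1 = 59654.4 − 3361×20.8 = −10254.4; K_2 = 77777.43 − 3361×(0.777 + 28.43) = −20387.297.
Balance: K_1 − x×(3361 − 2836) = K_2, so x = (K_1 − K_2)/(3361 − 2836) = 10132.9/525 = 19.3 km.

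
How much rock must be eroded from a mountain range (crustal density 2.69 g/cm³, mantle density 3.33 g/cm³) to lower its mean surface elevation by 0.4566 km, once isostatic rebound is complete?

2.38 km

Net drop Δ = e − u = e − e ρ_c/ρ_m = e (ρ_m − ρ_c)/ρ_m.
e = Δ ρ_m/(ρ_m − ρ_c) = 0.4566 km × 3.33/0.64 = 2.38 km.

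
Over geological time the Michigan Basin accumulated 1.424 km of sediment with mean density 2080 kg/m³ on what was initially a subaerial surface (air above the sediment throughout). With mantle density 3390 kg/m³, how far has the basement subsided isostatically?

0.874 km

Subaerial load: s = t ρ_sed / ρ_m = 1.424 km × 2080/3390 = 0.874 km.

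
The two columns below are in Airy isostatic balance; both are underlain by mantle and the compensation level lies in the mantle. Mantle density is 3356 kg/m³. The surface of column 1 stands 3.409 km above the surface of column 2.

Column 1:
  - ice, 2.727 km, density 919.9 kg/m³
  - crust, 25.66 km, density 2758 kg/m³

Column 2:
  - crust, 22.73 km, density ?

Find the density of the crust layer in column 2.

Take the compensation level at the base of the deeper column (depth z_c below the surface of column 1) and equate Σ ρ_i t_i down to z_c; mantle fills any gap and the z_c terms cancel.
Column 1: 2.727×919.9 + 25.66×2758 + (z_c − 28.387)×3356
Column 2: 3.409×0 + 22.73×ρ + (z_c − 3.409 − 22.73)×3356
The z_c×3356 term appears on both sides and cancels. Collect the known terms of each column as K = Σ(ρt)_known − 3356 × (depth of known layers): K_1 = 73278.8473 − 3356×28.387 = −21987.9247; K_2 = 0 − 3356×(3.409 + 22.73) = −87722.484.
Balance: K_1 = K_2 + 22.73×ρ, so ρ = (K_1 − K_2)/22.73 = 65734.6/22.73 = 2890 kg/m³.

2890 kg/m³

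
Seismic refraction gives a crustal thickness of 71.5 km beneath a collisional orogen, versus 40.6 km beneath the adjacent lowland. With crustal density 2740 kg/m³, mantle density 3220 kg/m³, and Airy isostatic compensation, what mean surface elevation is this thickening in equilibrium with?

4.61 km

Excess crust Δ = 71.5 km − 40.6 km = 30.9 km, split between elevation h and root r with h + r = Δ.
Airy balance ρ_c h = (ρ_m − ρ_c) r gives r = h ρ_c/(ρ_m − ρ_c), so h (1 + ρ_c/(ρ_m − ρ_c)) = Δ, i.e. h = Δ (ρ_m − ρ_c)/ρ_m.
h = 30.9 km × 480/3220 = 4.61 km.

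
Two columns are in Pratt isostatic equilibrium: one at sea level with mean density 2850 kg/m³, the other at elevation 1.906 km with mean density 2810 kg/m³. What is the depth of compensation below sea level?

ρ_ref D = ρ (D + h) → D (ρ_ref − ρ) = ρ h.
D = ρ h/(ρ_ref − ρ) = 2810 × 1.906 km/(2850 − 2810) = 134 km.

134 km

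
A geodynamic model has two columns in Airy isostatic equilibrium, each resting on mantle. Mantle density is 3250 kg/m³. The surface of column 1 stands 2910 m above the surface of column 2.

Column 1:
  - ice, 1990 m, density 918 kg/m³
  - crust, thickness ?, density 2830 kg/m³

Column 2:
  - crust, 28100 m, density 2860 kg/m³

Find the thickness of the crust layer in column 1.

37600 m

Take the compensation level at the base of the deeper column (depth z_c below the surface of column 1) and equate Σ ρ_i t_i down to z_c; mantle fills any gap and the z_c terms cancel.
Column 1: 1990×918 + x×2830 + (z_c − 1990 − x)×3250
Column 2: 2910×0 + 28100×2860 + (z_c − 2910 − 28100)×3250
The z_c×3250 term appears on both sides and cancels. Collect the known terms of each column as K = Σ(ρt)_known − 3250 × (depth of known layers): K_1 = 1826820 − 3250×1990 = −4640680; K_2 = 80366000 − 3250×(2910 + 28100) = −20416500.
Balance: K_1 − x×(3250 − 2830) = K_2, so x = (K_1 − K_2)/(3250 − 2830) = 15775800/420 = 37600 m.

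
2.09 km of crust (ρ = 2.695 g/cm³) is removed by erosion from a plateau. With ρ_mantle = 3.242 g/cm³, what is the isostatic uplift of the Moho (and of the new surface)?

Unloading: uplift u = e ρ_c/ρ_m = 2.09 km × 2.695/3.242 = 1.74 km.

1.74 km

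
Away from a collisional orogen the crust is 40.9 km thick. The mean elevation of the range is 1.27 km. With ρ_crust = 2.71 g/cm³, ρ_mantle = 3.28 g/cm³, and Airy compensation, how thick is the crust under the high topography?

48.2 km

Root depth r = h ρ_c / (ρ_m − ρ_c) = 1.27 km × 2.71 / 0.57 = 6.038 km.
Total thickness = T + h + r = 40.9 km + 1.27 km + 6.038 km = 48.2 km.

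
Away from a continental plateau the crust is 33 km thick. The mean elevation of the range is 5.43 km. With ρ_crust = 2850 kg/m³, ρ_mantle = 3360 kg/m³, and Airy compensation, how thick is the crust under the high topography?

Root depth r = h ρ_c / (ρ_m − ρ_c) = 5.43 km × 2850 / 510 = 30.34 km.
Total thickness = T + h + r = 33 km + 5.43 km + 30.34 km = 68.8 km.

68.8 km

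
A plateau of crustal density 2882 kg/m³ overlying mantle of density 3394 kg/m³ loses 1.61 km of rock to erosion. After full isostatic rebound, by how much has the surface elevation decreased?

Rebound u = e ρ_c/ρ_m = 1.61 km × 2882/3394 = 1.367 km.
Net surface drop = e − u = 1.61 km − 1.367 km = e (ρ_m − ρ_c)/ρ_m = 0.243 km.

0.243 km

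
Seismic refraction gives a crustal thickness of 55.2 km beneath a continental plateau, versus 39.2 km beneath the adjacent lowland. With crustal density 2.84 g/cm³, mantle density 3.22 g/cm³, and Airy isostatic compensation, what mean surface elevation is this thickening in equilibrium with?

1.89 km

Excess crust Δ = 55.2 km − 39.2 km = 16 km, split between elevation h and root r with h + r = Δ.
Airy balance ρ_c h = (ρ_m − ρ_c) r gives r = h ρ_c/(ρ_m − ρ_c), so h (1 + ρ_c/(ρ_m − ρ_c)) = Δ, i.e. h = Δ (ρ_m − ρ_c)/ρ_m.
h = 16 km × 0.38/3.22 = 1.89 km.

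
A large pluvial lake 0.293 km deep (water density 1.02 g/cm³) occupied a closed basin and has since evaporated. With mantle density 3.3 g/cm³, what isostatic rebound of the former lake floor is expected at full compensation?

0.0906 km

u = d ρ_w/ρ_m = 0.293 km × 1.02/3.3 = 0.0906 km.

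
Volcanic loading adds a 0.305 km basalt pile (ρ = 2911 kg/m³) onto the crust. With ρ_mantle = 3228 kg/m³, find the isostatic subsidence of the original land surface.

0.275 km

Subaerial loading: s = t ρ_load / ρ_m.
s = 0.305 km × 2911/3228 = 0.275 km.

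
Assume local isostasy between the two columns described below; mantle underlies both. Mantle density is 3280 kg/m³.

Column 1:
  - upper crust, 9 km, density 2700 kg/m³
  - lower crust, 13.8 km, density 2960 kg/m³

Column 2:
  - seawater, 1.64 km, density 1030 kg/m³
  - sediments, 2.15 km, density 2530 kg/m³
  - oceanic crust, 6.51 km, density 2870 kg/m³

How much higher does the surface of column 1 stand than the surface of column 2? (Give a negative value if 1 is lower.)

For any compensation level in the mantle, the mantle terms cancel and isostasy reduces to e = (Σt_1 − Σt_2) − (Σ(ρt)_1 − Σ(ρt)_2) / ρ_m.
Σt_1 = 22.8 km; Σt_2 = 10.3 km; Σ(ρt)_1 = 65148; Σ(ρt)_2 = 25812.4 (in km·kg/m³).
e = (22.8 − 10.3) − (65148 − 25812.4) / 3280 = 0.507 km.

0.507 km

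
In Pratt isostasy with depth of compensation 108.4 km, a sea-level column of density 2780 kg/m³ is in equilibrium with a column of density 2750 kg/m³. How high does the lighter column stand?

1.18 km

ρ_ref D = ρ (D + h) → h = D (ρ_ref − ρ)/ρ.
h = 108.4 km × (2780 − 2750)/2750 = 1.18 km.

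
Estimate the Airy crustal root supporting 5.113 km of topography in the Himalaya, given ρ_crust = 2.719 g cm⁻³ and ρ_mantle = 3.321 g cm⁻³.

In Airy isostatic equilibrium: the weight of the topography is balanced by the buoyancy of the root, ρ_c h = (ρ_m − ρ_c) r.
r = h · ρ_c / (ρ_m − ρ_c) = 5.113 km × 2.719 / (3.321 − 2.719) = 23.1 km.

23.1 km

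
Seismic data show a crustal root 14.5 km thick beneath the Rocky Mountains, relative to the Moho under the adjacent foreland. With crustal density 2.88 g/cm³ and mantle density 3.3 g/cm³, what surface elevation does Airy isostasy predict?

In Airy isostatic equilibrium: ρ_c h = (ρ_m − ρ_c) r.
h = r (ρ_m − ρ_c) / ρ_c = 14.5 km × (3.3 − 2.88) / 2.88 = 2.11 km.

2.11 km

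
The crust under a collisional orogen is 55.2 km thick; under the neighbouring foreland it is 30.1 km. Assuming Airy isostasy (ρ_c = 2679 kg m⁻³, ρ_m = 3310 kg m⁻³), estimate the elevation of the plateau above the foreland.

Excess crust Δ = 55.2 km − 30.1 km = 25.1 km, split between elevation h and root r with h + r = Δ.
Airy balance ρ_c h = (ρ_m − ρ_c) r gives r = h ρ_c/(ρ_m − ρ_c), so h (1 + ρ_c/(ρ_m − ρ_c)) = Δ, i.e. h = Δ (ρ_m − ρ_c)/ρ_m.
h = 25.1 km × 631/3310 = 4.78 km.

4.78 km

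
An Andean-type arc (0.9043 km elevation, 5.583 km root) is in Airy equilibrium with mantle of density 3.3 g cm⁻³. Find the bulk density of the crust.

ρ_c h = (ρ_m − ρ_c) r → ρ_c (h + r) = ρ_m r → ρ_c = ρ_m r / (h + r).
ρ_c = 3.3 × 5.583 km / (0.9043 km + 5.583 km) = 2.84 g cm⁻³.

2.84 g cm⁻³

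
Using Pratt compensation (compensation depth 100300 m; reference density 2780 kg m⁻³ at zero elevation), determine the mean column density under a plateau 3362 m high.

2690 kg m⁻³

Pratt balance: ρ_ref D = ρ (D + h).
ρ = ρ_ref D/(D + h) = 2780 × 100300 m/(100300 m + 3362 m) = 2690 kg m⁻³.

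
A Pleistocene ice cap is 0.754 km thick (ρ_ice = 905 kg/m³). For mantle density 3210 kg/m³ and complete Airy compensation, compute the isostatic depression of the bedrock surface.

In Airy isostatic equilibrium: the ice load ρ_ice t is balanced by mantle displaced below, ρ_m s.
s = t ρ_ice / ρ_m = 0.754 km × 905/3210 = 0.213 km.

0.213 km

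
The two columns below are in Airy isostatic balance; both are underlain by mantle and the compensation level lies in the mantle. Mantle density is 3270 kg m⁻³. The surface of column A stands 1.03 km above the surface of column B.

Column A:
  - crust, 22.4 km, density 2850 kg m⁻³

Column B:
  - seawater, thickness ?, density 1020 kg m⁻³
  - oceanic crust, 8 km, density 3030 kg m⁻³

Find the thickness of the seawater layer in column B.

1.83 km

Take the compensation level at the base of the deeper column (depth z_c below the surface of column A) and equate Σ ρ_i t_i down to z_c; mantle fills any gap and the z_c terms cancel.
Column A: 22.4×2850 + (z_c − 22.4)×3270
Column B: 1.03×0 + x×1020 + 8×3030 + (z_c − 1.03 − 8 − x)×3270
The z_c×3270 term appears on both sides and cancels. Collect the known terms of each column as K = Σ(ρt)_known − 3270 × (depth of known layers): K_A = 63840 − 3270×22.4 = −9408; K_B = 24240 − 3270×(1.03 + 8) = −5288.1.
Balance: K_A = K_B − x×(3270 − 1020), so x = (K_B − K_A)/(3270 − 1020) = 4119.9/2250 = 1.83 km.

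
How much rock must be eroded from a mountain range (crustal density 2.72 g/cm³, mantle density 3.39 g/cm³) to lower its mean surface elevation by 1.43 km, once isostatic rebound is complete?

Net drop Δ = e − u = e − e ρ_c/ρ_m = e (ρ_m − ρ_c)/ρ_m.
e = Δ ρ_m/(ρ_m − ρ_c) = 1.43 km × 3.39/0.67 = 7.24 km.

7.24 km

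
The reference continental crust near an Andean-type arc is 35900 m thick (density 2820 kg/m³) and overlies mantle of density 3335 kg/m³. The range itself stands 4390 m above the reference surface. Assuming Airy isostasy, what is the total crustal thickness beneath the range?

Root depth r = h ρ_c / (ρ_m − ρ_c) = 4390 m × 2820 / 515 = 24040 m.
Total thickness = T + h + r = 35900 m + 4390 m + 24040 m = 64300 m.

64300 m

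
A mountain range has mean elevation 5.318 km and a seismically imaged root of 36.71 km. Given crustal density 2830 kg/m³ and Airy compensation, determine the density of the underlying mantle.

Airy balance: ρ_c h = (ρ_m − ρ_c) r → ρ_m = ρ_c (1 + h/r).
ρ_m = 2830 × (1 + 5.318 km/36.71 km) = 3240 kg/m³.

3240 kg/m³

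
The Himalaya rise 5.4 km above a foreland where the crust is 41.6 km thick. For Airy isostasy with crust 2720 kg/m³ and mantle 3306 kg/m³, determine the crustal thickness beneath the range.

72.1 km

Root depth r = h ρ_c / (ρ_m − ρ_c) = 5.4 km × 2720 / 586 = 25.06 km.
Total thickness = T + h + r = 41.6 km + 5.4 km + 25.06 km = 72.1 km.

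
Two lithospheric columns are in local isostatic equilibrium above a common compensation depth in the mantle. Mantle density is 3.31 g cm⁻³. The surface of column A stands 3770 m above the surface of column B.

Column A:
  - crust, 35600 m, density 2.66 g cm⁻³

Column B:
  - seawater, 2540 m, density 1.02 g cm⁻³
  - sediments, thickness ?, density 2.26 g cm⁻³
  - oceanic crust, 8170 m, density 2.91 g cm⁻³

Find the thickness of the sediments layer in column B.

Take the compensation level at the base of the deeper column (depth z_c below the surface of column A) and equate Σ ρ_i t_i down to z_c; mantle fills any gap and the z_c terms cancel.
Column A: 35600×2.66 + (z_c − 35600)×3.31
Column B: 3770×0 + 2540×1.02 + x×2.26 + 8170×2.91 + (z_c − 3770 − 10710 − x)×3.31
The z_c×3.31 term appears on both sides and cancels. Collect the known terms of each column as K = Σ(ρt)_known − 3.31 × (depth of known layers): K_A = 94696 − 3.31×35600 = −23140; K_B = 26365.5 − 3.31×(3770 + 10710) = −21563.3.
Balance: K_A = K_B − x×(3.31 − 2.26), so x = (K_B − K_A)/(3.31 − 2.26) = 1576.7/1.05 = 1500 m.

1500 m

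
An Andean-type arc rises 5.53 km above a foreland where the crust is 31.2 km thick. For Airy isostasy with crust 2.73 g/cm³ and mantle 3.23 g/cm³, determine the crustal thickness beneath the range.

Root depth r = h ρ_c / (ρ_m − ρ_c) = 5.53 km × 2.73 / 0.5 = 30.19 km.
Total thickness = T + h + r = 31.2 km + 5.53 km + 30.19 km = 66.9 km.

66.9 km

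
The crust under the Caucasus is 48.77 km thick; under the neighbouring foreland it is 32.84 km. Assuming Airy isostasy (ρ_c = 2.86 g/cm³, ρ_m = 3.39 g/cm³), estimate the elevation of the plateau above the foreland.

Excess crust Δ = 48.77 km − 32.84 km = 15.93 km, split between elevation h and root r with h + r = Δ.
Airy balance ρ_c h = (ρ_m − ρ_c) r gives r = h ρ_c/(ρ_m − ρ_c), so h (1 + ρ_c/(ρ_m − ρ_c)) = Δ, i.e. h = Δ (ρ_m − ρ_c)/ρ_m.
h = 15.93 km × 0.53/3.39 = 2.49 km.

2.49 km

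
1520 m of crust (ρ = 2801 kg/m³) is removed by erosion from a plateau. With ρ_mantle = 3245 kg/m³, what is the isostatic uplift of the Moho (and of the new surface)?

1310 m

Unloading: uplift u = e ρ_c/ρ_m = 1520 m × 2801/3245 = 1310 m.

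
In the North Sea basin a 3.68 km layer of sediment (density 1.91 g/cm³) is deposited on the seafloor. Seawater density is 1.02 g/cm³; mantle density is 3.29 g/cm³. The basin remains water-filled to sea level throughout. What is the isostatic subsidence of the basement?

Submarine loading: the sediment displaces seawater, and the subsidence is in turn flooded, so s (ρ_m − ρ_w) = t (ρ_sed − ρ_w).
s = 3.68 km × (1.91 − 1.02) / (3.29 − 1.02) = 1.44 km.

1.44 km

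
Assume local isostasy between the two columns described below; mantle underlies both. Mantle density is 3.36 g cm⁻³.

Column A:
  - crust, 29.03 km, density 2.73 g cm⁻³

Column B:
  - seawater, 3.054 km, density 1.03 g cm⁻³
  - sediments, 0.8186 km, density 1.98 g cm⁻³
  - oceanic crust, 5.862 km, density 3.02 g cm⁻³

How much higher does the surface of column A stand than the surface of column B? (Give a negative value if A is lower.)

2.4 km

For any compensation level in the mantle, the mantle terms cancel and isostasy reduces to e = (Σt_A − Σt_B) − (Σ(ρt)_A − Σ(ρt)_B) / ρ_m.
Σt_A = 29.03 km; Σt_B = 9.7346 km; Σ(ρt)_A = 79.2519; Σ(ρt)_B = 22.469688 (in km·g cm⁻³).
e = (29.03 − 9.7346) − (79.2519 − 22.469688) / 3.36 = 2.4 km.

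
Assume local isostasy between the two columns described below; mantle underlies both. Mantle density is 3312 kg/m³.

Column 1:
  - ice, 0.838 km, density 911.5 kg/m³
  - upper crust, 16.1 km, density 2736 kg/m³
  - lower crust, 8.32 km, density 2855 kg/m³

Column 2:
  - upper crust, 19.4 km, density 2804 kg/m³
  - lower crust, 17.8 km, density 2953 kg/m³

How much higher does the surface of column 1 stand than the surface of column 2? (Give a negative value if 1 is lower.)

For any compensation level in the mantle, the mantle terms cancel and isostasy reduces to e = (Σt_1 − Σt_2) − (Σ(ρt)_1 − Σ(ρt)_2) / ρ_m.
Σt_1 = 25.258 km; Σt_2 = 37.2 km; Σ(ρt)_1 = 68567.037; Σ(ρt)_2 = 106961 (in km·kg/m³).
e = (25.258 − 37.2) − (68567.037 − 106961) / 3312 = −0.35 km.

−0.35 km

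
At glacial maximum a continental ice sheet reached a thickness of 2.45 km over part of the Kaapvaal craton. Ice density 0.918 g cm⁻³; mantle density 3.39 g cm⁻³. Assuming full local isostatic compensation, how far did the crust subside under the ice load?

0.663 km

Equating mass per unit area of the two columns: the ice load ρ_ice t is balanced by mantle displaced below, ρ_m s.
s = t ρ_ice / ρ_m = 2.45 km × 0.918/3.39 = 0.663 km.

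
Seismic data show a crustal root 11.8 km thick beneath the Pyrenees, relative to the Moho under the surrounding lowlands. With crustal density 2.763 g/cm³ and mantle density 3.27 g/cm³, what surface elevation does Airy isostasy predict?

For local isostatic compensation: ρ_c h = (ρ_m − ρ_c) r.
h = r (ρ_m − ρ_c) / ρ_c = 11.8 km × (3.27 − 2.763) / 2.763 = 2.17 km.

2.17 km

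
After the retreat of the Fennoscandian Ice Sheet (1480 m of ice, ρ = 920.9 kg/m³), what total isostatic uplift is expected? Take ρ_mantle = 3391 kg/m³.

Removing the load lets mantle flow back in; uplift u satisfies ρ_ice t = ρ_m u.
u = t ρ_ice/ρ_m = 1480 m × 920.9/3391 = 402 m.

402 m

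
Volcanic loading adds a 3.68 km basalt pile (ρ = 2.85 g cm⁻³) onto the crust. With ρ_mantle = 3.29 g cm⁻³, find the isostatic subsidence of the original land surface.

3.19 km

Subaerial loading: s = t ρ_load / ρ_m.
s = 3.68 km × 2.85/3.29 = 3.19 km.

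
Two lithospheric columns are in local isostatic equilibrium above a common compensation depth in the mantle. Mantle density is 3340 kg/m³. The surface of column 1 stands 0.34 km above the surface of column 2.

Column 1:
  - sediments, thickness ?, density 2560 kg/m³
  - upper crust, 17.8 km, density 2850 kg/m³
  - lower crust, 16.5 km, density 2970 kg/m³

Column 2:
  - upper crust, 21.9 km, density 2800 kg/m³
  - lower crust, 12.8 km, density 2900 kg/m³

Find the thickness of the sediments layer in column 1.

Take the compensation level at the base of the deeper column (depth z_c below the surface of column 1) and equate Σ ρ_i t_i down to z_c; mantle fills any gap and the z_c terms cancel.
Column 1: x×2560 + 17.8×2850 + 16.5×2970 + (z_c − 34.3 − x)×3340
Column 2: 0.34×0 + 21.9×2800 + 12.8×2900 + (z_c − 0.34 − 34.7)×3340
The z_c×3340 term appears on both sides and cancels. Collect the known terms of each column as K = Σ(ρt)_known − 3340 × (depth of known layers): K_1 = 99735 − 3340×34.3 = −14827; K_2 = 98440 − 3340×(0.34 + 34.7) = −18593.6.
Balance: K_1 − x×(3340 − 2560) = K_2, so x = (K_1 − K_2)/(3340 − 2560) = 3766.6/780 = 4.83 km.

4.83 km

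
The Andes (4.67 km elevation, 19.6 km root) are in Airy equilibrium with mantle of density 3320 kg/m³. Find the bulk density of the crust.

ρ_c h = (ρ_m − ρ_c) r → ρ_c (h + r) = ρ_m r → ρ_c = ρ_m r / (h + r).
ρ_c = 3320 × 19.6 km / (4.67 km + 19.6 km) = 2680 kg/m³.

2680 kg/m³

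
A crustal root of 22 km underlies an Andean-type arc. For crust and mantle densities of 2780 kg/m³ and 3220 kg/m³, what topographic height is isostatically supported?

3.48 km

Balancing pressure at the compensation depth: ρ_c h = (ρ_m − ρ_c) r.
h = r (ρ_m − ρ_c) / ρ_c = 22 km × (3220 − 2780) / 2780 = 3.48 km.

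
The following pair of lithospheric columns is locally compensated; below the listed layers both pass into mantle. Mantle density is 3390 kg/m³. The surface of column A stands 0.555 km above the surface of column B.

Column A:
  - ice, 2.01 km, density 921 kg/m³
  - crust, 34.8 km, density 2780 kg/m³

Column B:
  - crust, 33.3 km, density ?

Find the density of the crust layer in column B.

2660 kg/m³

Take the compensation level at the base of the deeper column (depth z_c below the surface of column A) and equate Σ ρ_i t_i down to z_c; mantle fills any gap and the z_c terms cancel.
Column A: 2.01×921 + 34.8×2780 + (z_c − 36.81)×3390
Column B: 0.555×0 + 33.3×ρ + (z_c − 0.555 − 33.3)×3390
The z_c×3390 term appears on both sides and cancels. Collect the known terms of each column as K = Σ(ρt)_known − 3390 × (depth of known layers): K_A = 98595.21 − 3390×36.81 = −26190.69; K_B = 0 − 3390×(0.555 + 33.3) = −114768.45.
Balance: K_A = K_B + 33.3×ρ, so ρ = (K_A − K_B)/33.3 = 88577.8/33.3 = 2660 kg/m³.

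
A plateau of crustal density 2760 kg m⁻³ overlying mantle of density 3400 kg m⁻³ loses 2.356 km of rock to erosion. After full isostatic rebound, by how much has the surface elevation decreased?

Rebound u = e ρ_c/ρ_m = 2.356 km × 2760/3400 = 1.913 km.
Net surface drop = e − u = 2.356 km − 1.913 km = e (ρ_m − ρ_c)/ρ_m = 0.443 km.

0.443 km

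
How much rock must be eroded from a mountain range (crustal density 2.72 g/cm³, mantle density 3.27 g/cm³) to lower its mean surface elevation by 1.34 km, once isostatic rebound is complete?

Net drop Δ = e − u = e − e ρ_c/ρ_m = e (ρ_m − ρ_c)/ρ_m.
e = Δ ρ_m/(ρ_m − ρ_c) = 1.34 km × 3.27/0.55 = 7.97 km.

7.97 km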